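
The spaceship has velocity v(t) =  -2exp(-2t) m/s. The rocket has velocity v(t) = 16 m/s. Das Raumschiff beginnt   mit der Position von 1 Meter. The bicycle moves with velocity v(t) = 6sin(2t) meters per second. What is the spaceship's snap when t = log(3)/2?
We must differentiate our velocity equation v(t) = -2·exp(-2·t) 3 times. Differentiating velocity, we get acceleration: a(t) = 4·exp(-2·t). Differentiating acceleration, we get jerk: j(t) = -8·exp(-2·t). Differentiating jerk, we get snap: s(t) = 16·exp(-2·t). We have snap s(t) = 16·exp(-2·t). Substituting t = log(3)/2: s(log(3)/2) = 16/3.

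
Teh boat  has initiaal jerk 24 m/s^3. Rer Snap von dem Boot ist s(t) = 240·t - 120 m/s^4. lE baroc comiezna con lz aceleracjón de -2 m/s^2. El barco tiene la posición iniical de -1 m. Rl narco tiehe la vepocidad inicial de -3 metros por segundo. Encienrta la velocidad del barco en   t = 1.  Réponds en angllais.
To solve this, we need to take 3 antiderivatives of our snap equation s(t) = 240·t - 120. Taking ∫s(t)dt and applying j(0) = 24, we find j(t) = 120·t^2 - 120·t + 24. The integral of jerk is acceleration. Using a(0) = -2, we get a(t) = 40·t^3 - 60·t^2 + 24·t - 2. Integrating acceleration and using the initial condition v(0) = -3, we get v(t) = 10·t^4 - 20·t^3 + 12·t^2 - 2·t - 3. We have velocity v(t) = 10·t^4 - 20·t^3 + 12·t^2 - 2·t - 3. Substituting t = 1: v(1) = -3.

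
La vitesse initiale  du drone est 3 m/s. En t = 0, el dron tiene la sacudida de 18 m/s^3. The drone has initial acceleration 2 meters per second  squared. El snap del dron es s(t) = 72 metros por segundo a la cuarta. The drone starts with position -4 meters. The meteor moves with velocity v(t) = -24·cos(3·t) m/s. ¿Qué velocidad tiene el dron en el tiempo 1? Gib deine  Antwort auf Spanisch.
Debemos encontrar la antiderivada de nuestra ecuación del snap s(t) = 72 3 veces. La integral del snap, con j(0) = 18, da la sacudida: j(t) = 72·t + 18. La antiderivada de la sacudida, con a(0) = 2, da la aceleración: a(t) = 36·t^2 + 18·t + 2. Integrando la aceleración y usando la condición inicial v(0) = 3, obtenemos v(t) = 12·t^3 + 9·t^2 + 2·t + 3. De la ecuación de la velocidad v(t) = 12·t^3 + 9·t^2 + 2·t + 3, sustituimos t = 1 para obtener v = 26.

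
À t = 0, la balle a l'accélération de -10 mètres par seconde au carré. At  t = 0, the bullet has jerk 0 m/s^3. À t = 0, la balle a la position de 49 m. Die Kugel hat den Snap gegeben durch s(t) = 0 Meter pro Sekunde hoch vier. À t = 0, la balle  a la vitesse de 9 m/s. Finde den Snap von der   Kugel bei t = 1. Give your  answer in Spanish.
De la ecuación del snap s(t) = 0, sustituimos t = 1 para obtener s = 0.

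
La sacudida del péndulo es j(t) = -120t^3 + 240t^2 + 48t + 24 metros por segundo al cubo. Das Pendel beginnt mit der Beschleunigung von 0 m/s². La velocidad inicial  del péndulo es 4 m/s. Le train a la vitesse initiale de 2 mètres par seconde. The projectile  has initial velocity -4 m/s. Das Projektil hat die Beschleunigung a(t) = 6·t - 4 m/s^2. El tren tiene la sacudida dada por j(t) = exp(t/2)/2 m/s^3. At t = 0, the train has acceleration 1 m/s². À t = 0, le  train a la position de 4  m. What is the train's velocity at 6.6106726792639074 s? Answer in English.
Starting from jerk j(t) = exp(t/2)/2, we take 2 antiderivatives. The antiderivative of jerk, with a(0) = 1, gives acceleration: a(t) = exp(t/2). Finding the antiderivative of a(t) and using v(0) = 2: v(t) = 2·exp(t/2). Using v(t) = 2·exp(t/2) and substituting t = 6.6106726792639074, we find v = 54.5154157893198.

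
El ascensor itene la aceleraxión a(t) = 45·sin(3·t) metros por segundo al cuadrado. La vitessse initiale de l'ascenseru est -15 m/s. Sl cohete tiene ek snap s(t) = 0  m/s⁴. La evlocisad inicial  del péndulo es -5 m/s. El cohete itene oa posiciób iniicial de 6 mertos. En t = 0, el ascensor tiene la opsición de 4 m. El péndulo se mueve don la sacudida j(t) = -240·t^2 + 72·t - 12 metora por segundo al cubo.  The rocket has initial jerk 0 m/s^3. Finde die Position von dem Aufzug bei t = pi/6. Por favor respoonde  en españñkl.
Necesitamos integrar nuestra ecuación de la aceleración a(t) = 45·sin(3·t) 2 veces. La integral de la aceleración, con v(0) = -15, da la velocidad: v(t) = -15·cos(3·t). La antiderivada de la velocidad es la posición. Usando x(0) = 4, obtenemos x(t) = 4 - 5·sin(3·t). Tenemos la posición x(t) = 4 - 5·sin(3·t). Sustituyendo t = pi/6: x(pi/6) = -1.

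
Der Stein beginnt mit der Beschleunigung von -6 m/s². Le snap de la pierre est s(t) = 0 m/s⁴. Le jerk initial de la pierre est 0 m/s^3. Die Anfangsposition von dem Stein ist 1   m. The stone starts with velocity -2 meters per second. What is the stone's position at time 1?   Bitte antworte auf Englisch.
Starting from snap s(t) = 0, we take 4 antiderivatives. The antiderivative of snap, with j(0) = 0, gives jerk: j(t) = 0. Taking ∫j(t)dt and applying a(0) = -6, we find a(t) = -6. The integral of acceleration, with v(0) = -2, gives velocity: v(t) = -6·t - 2. Taking ∫v(t)dt and applying x(0) = 1, we find x(t) = -3·t^2 - 2·t + 1. From the given position equation x(t) = -3·t^2 - 2·t + 1, we substitute t = 1 to get x = -4.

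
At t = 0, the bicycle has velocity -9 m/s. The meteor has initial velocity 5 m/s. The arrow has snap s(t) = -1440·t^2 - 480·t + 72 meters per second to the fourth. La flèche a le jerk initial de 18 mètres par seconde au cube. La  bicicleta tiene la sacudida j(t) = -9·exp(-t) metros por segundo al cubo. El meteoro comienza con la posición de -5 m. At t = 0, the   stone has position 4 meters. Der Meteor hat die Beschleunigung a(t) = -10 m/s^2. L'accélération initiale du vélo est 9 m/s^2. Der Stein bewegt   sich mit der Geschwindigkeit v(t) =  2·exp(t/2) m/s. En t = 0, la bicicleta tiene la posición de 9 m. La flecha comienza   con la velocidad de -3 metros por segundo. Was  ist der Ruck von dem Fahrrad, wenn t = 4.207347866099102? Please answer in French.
De l'équation du jerk j(t) = -9·exp(-t), nous substituons t = 4.207347866099102 pour obtenir j = -0.133972156389145.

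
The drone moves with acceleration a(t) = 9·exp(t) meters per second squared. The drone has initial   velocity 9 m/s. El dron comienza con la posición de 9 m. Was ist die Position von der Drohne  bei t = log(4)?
Wir müssen die Stammfunktion unserer Gleichung für die Beschleunigung a(t) = 9·exp(t) 2-mal finden. Das Integral von der Beschleunigung ist die Geschwindigkeit. Mit v(0) = 9 erhalten wir v(t) = 9·exp(t). Die Stammfunktion von der Geschwindigkeit ist die Position. Mit x(0) = 9 erhalten wir x(t) = 9·exp(t). Mit x(t) = 9·exp(t) und Einsetzen von t = log(4), finden wir x = 36.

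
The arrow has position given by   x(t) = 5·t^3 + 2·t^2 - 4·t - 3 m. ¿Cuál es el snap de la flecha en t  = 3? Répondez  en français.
Nous devons dériver notre équation de la position x(t) = 5·t^3 + 2·t^2 - 4·t - 3 4 fois. La dérivée de la position donne la vitesse: v(t) = 15·t^2 + 4·t - 4. En dérivant la vitesse, nous obtenons l'accélération: a(t) = 30·t + 4. En prenant d/dt de a(t), nous trouvons j(t) = 30. En dérivant le jerk, nous obtenons le snap: s(t) = 0. En utilisant s(t) = 0 et en substituant t = 3, nous trouvons s = 0.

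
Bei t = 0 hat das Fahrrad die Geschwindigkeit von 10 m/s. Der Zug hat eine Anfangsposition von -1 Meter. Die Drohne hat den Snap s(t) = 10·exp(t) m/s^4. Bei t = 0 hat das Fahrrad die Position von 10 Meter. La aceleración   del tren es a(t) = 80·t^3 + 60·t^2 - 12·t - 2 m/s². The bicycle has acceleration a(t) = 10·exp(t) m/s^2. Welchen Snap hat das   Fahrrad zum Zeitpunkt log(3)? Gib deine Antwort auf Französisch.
Nous devons dériver notre équation de l'accélération a(t) = 10·exp(t) 2 fois. La dérivée de l'accélération donne le jerk: j(t) = 10·exp(t). En prenant d/dt de j(t), nous trouvons s(t) = 10·exp(t). De l'équation du snap s(t) = 10·exp(t), nous substituons t = log(3) pour obtenir s = 30.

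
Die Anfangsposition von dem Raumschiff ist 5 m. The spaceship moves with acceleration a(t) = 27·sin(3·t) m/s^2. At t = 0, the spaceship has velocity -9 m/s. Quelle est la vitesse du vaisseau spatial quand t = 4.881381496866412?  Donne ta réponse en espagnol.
Debemos encontrar la integral de nuestra ecuación de la aceleración a(t) = 27·sin(3·t) 1 vez. La antiderivada de la aceleración, con v(0) = -9, da la velocidad: v(t) = -9·cos(3·t). Usando v(t) = -9·cos(3·t) y sustituyendo t = 4.881381496866412, encontramos v = 4.36983474581313.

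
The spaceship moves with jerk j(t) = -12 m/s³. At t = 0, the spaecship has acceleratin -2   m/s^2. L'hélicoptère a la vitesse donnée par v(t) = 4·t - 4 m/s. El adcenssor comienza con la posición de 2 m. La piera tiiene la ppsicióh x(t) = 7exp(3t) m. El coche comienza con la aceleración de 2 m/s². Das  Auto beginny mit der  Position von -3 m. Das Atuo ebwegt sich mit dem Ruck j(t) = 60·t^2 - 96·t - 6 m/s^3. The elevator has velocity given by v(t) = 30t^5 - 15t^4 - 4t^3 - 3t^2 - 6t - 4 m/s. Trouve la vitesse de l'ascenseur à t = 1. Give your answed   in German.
Aus der Gleichung für die Geschwindigkeit v(t) = 30·t^5 - 15·t^4 - 4·t^3 - 3·t^2 - 6·t - 4, setzen wir t = 1 ein und erhalten v = -2.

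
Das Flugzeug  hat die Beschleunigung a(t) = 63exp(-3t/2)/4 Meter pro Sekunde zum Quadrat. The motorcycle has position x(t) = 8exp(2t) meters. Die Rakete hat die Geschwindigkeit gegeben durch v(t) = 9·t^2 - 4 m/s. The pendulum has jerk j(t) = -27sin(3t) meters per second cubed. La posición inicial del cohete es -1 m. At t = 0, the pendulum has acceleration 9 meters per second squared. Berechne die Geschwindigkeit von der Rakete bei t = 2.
Wir haben die Geschwindigkeit v(t) = 9·t^2 - 4. Durch Einsetzen von t = 2: v(2) = 32.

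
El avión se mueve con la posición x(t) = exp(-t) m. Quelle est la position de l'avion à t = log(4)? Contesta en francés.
De l'équation de la position x(t) = exp(-t), nous substituons t = log(4) pour obtenir x = 1/4.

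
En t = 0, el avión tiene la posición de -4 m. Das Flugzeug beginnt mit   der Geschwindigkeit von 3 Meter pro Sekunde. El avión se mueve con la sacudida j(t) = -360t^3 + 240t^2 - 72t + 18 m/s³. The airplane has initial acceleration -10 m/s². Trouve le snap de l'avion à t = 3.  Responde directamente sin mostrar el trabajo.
s(3) = -8352.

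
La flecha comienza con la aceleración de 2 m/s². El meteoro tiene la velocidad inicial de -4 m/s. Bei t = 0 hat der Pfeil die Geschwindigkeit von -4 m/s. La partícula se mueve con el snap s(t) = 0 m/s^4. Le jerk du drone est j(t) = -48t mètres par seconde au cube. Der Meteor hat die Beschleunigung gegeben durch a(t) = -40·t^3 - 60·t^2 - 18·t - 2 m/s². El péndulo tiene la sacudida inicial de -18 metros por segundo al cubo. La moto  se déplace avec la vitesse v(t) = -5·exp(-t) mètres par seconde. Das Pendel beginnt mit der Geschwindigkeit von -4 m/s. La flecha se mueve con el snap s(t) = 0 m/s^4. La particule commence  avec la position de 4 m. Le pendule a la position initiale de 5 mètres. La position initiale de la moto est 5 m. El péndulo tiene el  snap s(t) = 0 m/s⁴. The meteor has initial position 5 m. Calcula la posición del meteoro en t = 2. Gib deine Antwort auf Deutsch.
Wir müssen das Integral unserer Gleichung für die Beschleunigung a(t) = -40·t^3 - 60·t^2 - 18·t - 2 2-mal finden. Die Stammfunktion von der Beschleunigung ist die Geschwindigkeit. Mit v(0) = -4 erhalten wir v(t) = -10·t^4 - 20·t^3 - 9·t^2 - 2·t - 4. Durch Integration von der Geschwindigkeit und Verwendung der Anfangsbedingung x(0) = 5, erhalten wir x(t) = -2·t^5 - 5·t^4 - 3·t^3 - t^2 - 4·t + 5. Aus der Gleichung für die Position x(t) = -2·t^5 - 5·t^4 - 3·t^3 - t^2 - 4·t + 5, setzen wir t = 2 ein und erhalten x = -175.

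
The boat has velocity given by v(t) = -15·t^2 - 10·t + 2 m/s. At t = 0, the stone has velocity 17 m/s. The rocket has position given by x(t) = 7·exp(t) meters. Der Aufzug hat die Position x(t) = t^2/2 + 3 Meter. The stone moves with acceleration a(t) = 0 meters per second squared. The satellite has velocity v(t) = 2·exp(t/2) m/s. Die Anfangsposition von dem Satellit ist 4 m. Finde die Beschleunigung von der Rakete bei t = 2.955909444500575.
Um dies zu lösen, müssen wir 2 Ableitungen unserer Gleichung für die Position x(t) = 7·exp(t) nehmen. Die Ableitung von der Position ergibt die Geschwindigkeit: v(t) = 7·exp(t). Die Ableitung von der Geschwindigkeit ergibt die Beschleunigung: a(t) = 7·exp(t). Wir haben die Beschleunigung a(t) = 7·exp(t). Durch Einsetzen von t = 2.955909444500575: a(2.955909444500575) = 134.534354948978.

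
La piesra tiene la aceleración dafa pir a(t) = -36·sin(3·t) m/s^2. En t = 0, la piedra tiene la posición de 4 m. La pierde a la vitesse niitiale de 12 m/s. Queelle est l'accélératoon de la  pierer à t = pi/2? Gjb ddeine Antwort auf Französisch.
En utilisant a(t) = -36·sin(3·t) et en substituant t = pi/2, nous trouvons a = 36.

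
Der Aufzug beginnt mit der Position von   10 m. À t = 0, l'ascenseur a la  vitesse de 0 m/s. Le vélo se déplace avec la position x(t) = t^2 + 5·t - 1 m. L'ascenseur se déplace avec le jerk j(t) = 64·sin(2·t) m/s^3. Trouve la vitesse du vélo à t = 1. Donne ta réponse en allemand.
Um dies zu lösen, müssen wir 1 Ableitung unserer Gleichung für die Position x(t) = t^2 + 5·t - 1 nehmen. Die Ableitung von der Position ergibt die Geschwindigkeit: v(t) = 2·t + 5. Aus der Gleichung für die Geschwindigkeit v(t) = 2·t + 5, setzen wir t = 1 ein und erhalten v = 7.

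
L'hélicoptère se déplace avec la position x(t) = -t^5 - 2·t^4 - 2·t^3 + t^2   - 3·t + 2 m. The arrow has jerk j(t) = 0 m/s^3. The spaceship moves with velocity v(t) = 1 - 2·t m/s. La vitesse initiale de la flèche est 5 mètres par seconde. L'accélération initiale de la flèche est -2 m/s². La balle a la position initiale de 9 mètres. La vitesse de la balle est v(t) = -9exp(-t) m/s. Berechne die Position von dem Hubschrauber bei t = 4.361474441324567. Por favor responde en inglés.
We have position x(t) = -t^5 - 2·t^4 - 2·t^3 + t^2 - 3·t + 2. Substituting t = 4.361474441324567: x(4.361474441324567) = -2459.91860886648.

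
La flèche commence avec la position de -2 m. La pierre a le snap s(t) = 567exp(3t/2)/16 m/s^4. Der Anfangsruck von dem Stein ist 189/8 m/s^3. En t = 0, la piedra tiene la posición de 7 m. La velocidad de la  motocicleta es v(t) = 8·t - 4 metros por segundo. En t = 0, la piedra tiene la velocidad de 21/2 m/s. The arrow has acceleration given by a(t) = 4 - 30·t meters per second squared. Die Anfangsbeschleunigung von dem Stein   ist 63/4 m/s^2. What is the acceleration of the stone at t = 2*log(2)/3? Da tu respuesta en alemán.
Wir müssen das Integral unserer Gleichung für den Snap s(t) = 567·exp(3·t/2)/16 2-mal finden. Durch Integration von dem Snap und Verwendung der Anfangsbedingung j(0) = 189/8, erhalten wir j(t) = 189·exp(3·t/2)/8. Das Integral von dem Ruck, mit a(0) = 63/4, ergibt die Beschleunigung: a(t) = 63·exp(3·t/2)/4. Aus der Gleichung für die Beschleunigung a(t) = 63·exp(3·t/2)/4, setzen wir t = 2*log(2)/3 ein und erhalten a = 63/2.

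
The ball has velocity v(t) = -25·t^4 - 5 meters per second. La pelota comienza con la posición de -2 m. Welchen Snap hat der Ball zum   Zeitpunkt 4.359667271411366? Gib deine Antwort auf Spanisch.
Debemos derivar nuestra ecuación de la velocidad v(t) = -25·t^4 - 5 3 veces. Derivando la velocidad, obtenemos la aceleración: a(t) = -100·t^3. La derivada de la aceleración da la sacudida: j(t) = -300·t^2. Tomando d/dt de j(t), encontramos s(t) = -600·t. Usando s(t) = -600·t y sustituyendo t = 4.359667271411366, encontramos s = -2615.80036284682.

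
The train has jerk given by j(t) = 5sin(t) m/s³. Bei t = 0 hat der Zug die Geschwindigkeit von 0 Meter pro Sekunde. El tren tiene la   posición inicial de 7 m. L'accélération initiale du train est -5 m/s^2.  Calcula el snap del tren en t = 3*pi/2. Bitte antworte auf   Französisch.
En partant du jerk j(t) = 5·sin(t), nous prenons 1 dérivée. La dérivée du jerk donne le snap: s(t) = 5·cos(t). En utilisant s(t) = 5·cos(t) et en substituant t = 3*pi/2, nous trouvons s = 0.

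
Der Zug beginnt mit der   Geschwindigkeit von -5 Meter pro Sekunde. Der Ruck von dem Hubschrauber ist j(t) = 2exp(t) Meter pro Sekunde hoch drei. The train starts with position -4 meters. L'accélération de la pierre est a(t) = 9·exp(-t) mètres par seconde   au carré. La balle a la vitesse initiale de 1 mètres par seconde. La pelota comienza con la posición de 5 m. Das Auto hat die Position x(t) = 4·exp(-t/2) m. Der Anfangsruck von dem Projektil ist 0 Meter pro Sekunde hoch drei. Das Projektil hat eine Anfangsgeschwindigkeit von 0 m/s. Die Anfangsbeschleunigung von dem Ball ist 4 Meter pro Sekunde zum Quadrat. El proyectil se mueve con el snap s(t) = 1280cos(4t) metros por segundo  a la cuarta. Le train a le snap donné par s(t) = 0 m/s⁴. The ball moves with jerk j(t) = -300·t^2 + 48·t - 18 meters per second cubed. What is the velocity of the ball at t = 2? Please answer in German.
Ausgehend von dem Ruck j(t) = -300·t^2 + 48·t - 18, nehmen wir 2 Integrale. Das Integral von dem Ruck ist die Beschleunigung. Mit a(0) = 4 erhalten wir a(t) = -100·t^3 + 24·t^2 - 18·t + 4. Mit ∫a(t)dt und Anwendung von v(0) = 1, finden wir v(t) = -25·t^4 + 8·t^3 - 9·t^2 + 4·t + 1. Wir haben die Geschwindigkeit v(t) = -25·t^4 + 8·t^3 - 9·t^2 + 4·t + 1. Durch Einsetzen von t = 2: v(2) = -363.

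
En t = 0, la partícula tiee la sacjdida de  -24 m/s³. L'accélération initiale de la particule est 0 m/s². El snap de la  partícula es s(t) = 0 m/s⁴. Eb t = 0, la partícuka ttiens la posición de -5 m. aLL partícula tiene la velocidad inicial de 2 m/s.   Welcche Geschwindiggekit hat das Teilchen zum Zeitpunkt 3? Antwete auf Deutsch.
Wir müssen unsere Gleichung für den Snap s(t) = 0 3-mal integrieren. Die Stammfunktion von dem Snap, mit j(0) = -24, ergibt den Ruck: j(t) = -24. Durch Integration von dem Ruck und Verwendung der Anfangsbedingung a(0) = 0, erhalten wir a(t) = -24·t. Das Integral von der Beschleunigung ist die Geschwindigkeit. Mit v(0) = 2 erhalten wir v(t) = 2 - 12·t^2. Wir haben die Geschwindigkeit v(t) = 2 - 12·t^2. Durch Einsetzen von t = 3: v(3) = -106.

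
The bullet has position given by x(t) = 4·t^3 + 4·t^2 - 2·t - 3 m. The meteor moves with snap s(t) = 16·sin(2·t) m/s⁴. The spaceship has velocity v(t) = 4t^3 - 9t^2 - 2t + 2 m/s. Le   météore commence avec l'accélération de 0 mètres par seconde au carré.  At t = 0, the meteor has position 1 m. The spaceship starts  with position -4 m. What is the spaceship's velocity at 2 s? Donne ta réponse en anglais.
From the given velocity equation v(t) = 4·t^3 - 9·t^2 - 2·t + 2, we substitute t = 2 to get v = -6.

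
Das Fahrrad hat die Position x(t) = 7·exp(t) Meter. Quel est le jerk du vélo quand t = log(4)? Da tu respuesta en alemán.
Um dies zu lösen, müssen wir 3 Ableitungen unserer Gleichung für die Position x(t) = 7·exp(t) nehmen. Durch Ableiten von der Position erhalten wir die Geschwindigkeit: v(t) = 7·exp(t). Die Ableitung von der Geschwindigkeit ergibt die Beschleunigung: a(t) = 7·exp(t). Die Ableitung von der Beschleunigung ergibt den Ruck: j(t) = 7·exp(t). Wir haben den Ruck j(t) = 7·exp(t). Durch Einsetzen von t = log(4): j(log(4)) = 28.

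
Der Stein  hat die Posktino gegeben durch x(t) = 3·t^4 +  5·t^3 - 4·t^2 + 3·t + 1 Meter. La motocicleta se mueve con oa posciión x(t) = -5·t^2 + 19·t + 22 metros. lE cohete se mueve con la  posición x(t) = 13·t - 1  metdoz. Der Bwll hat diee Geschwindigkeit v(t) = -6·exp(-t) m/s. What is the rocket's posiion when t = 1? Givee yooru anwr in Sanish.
De la ecuación de la posición x(t) = 13·t - 1, sustituimos t = 1 para obtener x = 12.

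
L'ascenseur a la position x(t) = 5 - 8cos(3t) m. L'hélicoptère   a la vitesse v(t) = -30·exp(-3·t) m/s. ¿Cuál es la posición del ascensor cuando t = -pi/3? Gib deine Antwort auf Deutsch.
Mit x(t) = 5 - 8·cos(3·t) und Einsetzen von t = -pi/3, finden wir x = 13.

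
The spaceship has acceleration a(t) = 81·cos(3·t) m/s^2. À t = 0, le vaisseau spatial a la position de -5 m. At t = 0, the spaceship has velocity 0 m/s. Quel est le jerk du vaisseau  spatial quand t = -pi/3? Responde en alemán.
Wir müssen unsere Gleichung für die Beschleunigung a(t) = 81·cos(3·t) 1-mal ableiten. Die Ableitung von der Beschleunigung ergibt den Ruck: j(t) = -243·sin(3·t). Wir haben den Ruck j(t) = -243·sin(3·t). Durch Einsetzen von t = -pi/3: j(-pi/3) = 0.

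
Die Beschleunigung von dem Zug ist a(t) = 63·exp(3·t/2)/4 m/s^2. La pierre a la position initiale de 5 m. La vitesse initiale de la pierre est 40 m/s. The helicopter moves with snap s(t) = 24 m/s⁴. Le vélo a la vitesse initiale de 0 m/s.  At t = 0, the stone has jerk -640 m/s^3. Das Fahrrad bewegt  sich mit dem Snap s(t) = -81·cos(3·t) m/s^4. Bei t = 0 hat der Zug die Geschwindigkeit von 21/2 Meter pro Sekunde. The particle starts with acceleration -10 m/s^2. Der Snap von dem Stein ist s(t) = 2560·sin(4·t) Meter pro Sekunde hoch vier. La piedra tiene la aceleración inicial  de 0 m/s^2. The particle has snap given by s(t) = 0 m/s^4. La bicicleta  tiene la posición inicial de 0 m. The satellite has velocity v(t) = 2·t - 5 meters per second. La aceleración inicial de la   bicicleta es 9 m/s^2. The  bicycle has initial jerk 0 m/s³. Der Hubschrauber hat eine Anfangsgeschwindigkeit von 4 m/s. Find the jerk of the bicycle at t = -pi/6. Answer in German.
Wir müssen das Integral unserer Gleichung für den Snap s(t) = -81·cos(3·t) 1-mal finden. Das Integral von dem Snap ist der Ruck. Mit j(0) = 0 erhalten wir j(t) = -27·sin(3·t). Wir haben den Ruck j(t) = -27·sin(3·t). Durch Einsetzen von t = -pi/6: j(-pi/6) = 27.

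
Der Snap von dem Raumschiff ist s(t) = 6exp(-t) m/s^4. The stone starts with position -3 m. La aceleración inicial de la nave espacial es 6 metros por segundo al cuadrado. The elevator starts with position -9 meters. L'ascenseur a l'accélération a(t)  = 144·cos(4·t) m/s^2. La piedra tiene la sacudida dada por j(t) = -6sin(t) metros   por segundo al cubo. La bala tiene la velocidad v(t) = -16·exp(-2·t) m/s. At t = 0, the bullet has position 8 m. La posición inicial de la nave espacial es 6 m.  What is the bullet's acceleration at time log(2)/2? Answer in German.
Wir müssen unsere Gleichung für die Geschwindigkeit v(t) = -16·exp(-2·t) 1-mal ableiten. Durch Ableiten von der Geschwindigkeit erhalten wir die Beschleunigung: a(t) = 32·exp(-2·t). Wir haben die Beschleunigung a(t) = 32·exp(-2·t). Durch Einsetzen von t = log(2)/2: a(log(2)/2) = 16.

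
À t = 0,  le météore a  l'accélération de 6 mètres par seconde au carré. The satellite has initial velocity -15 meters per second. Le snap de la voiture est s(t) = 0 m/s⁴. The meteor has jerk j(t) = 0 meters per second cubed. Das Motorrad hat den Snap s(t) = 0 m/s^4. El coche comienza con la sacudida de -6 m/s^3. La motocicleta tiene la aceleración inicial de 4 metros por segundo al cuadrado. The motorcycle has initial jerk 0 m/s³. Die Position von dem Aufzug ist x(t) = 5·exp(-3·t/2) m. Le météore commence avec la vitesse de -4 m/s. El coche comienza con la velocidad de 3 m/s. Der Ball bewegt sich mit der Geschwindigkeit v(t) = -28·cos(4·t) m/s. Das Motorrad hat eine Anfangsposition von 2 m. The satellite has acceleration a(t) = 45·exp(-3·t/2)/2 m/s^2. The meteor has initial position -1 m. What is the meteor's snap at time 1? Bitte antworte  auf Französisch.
En partant du jerk j(t) = 0, nous prenons 1 dérivée. La dérivée du jerk donne le snap: s(t) = 0. En utilisant s(t) = 0 et en substituant t = 1, nous trouvons s = 0.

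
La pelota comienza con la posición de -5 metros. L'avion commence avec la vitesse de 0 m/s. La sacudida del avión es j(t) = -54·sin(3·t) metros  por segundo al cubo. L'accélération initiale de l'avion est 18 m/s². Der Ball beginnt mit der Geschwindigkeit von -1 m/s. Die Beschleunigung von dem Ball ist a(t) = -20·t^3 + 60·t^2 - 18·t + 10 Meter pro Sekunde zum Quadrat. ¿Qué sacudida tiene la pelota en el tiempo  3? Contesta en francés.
Pour résoudre ceci, nous devons prendre 1 dérivée de notre équation de l'accélération a(t) = -20·t^3 + 60·t^2 - 18·t + 10. La dérivée de l'accélération donne le jerk: j(t) = -60·t^2 + 120·t - 18. Nous avons le jerk j(t) = -60·t^2 + 120·t - 18. En substituant t = 3: j(3) = -198.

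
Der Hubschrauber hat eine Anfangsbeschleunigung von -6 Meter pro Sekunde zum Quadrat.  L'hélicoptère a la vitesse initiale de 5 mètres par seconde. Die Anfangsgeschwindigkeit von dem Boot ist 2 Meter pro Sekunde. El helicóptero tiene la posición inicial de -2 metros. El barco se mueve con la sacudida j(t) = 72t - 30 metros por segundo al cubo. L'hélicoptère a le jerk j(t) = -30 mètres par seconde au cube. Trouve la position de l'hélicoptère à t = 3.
Pour résoudre ceci, nous devons prendre 3 primitives de notre équation du jerk j(t) = -30. La primitive du jerk est l'accélération. En utilisant a(0) = -6, nous obtenons a(t) = -30·t - 6. En prenant ∫a(t)dt et en appliquant v(0) = 5, nous trouvons v(t) = -15·t^2 - 6·t + 5. En prenant ∫v(t)dt et en appliquant x(0) = -2, nous trouvons x(t) = -5·t^3 - 3·t^2 + 5·t - 2. De l'équation de la position x(t) = -5·t^3 - 3·t^2 + 5·t - 2, nous substituons t = 3 pour obtenir x = -149.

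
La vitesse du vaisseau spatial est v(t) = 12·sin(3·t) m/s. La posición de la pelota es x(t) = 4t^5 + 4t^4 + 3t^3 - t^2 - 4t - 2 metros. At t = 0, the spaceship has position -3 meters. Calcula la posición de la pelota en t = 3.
Usando x(t) = 4·t^5 + 4·t^4 + 3·t^3 - t^2 - 4·t - 2 y sustituyendo t = 3, encontramos x = 1354.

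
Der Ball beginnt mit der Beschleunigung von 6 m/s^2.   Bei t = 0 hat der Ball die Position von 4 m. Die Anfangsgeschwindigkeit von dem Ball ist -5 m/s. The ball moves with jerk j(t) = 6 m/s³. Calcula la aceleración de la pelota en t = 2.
Debemos encontrar la integral de nuestra ecuación de la sacudida j(t) = 6 1 vez. La integral de la sacudida, con a(0) = 6, da la aceleración: a(t) = 6·t + 6. Usando a(t) = 6·t + 6 y sustituyendo t = 2, encontramos a = 18.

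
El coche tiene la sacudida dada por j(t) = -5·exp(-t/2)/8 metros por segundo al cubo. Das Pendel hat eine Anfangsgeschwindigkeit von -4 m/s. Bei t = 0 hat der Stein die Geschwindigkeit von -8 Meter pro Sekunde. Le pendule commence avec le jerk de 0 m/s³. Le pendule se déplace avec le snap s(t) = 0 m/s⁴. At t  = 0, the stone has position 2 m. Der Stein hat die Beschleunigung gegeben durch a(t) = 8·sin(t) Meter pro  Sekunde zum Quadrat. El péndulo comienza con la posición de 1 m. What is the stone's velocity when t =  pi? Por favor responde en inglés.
We need to integrate our acceleration equation a(t) = 8·sin(t) 1 time. Integrating acceleration and using the initial condition v(0) = -8, we get v(t) = -8·cos(t). Using v(t) = -8·cos(t) and substituting t = pi, we find v = 8.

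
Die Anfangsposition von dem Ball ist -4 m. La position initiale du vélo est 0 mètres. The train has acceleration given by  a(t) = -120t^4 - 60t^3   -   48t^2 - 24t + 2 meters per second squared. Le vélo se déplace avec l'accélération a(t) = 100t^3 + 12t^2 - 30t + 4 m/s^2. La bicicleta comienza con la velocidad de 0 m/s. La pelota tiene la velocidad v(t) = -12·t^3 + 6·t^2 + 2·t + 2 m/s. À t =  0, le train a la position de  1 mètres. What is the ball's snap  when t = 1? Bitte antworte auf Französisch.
Pour résoudre ceci, nous devons prendre 3 dérivées de notre équation de la vitesse v(t) = -12·t^3 + 6·t^2 + 2·t + 2. En dérivant la vitesse, nous obtenons l'accélération: a(t) = -36·t^2 + 12·t + 2. En prenant d/dt de a(t), nous trouvons j(t) = 12 - 72·t. En prenant d/dt de j(t), nous trouvons s(t) = -72. De l'équation du snap s(t) = -72, nous substituons t = 1 pour obtenir s = -72.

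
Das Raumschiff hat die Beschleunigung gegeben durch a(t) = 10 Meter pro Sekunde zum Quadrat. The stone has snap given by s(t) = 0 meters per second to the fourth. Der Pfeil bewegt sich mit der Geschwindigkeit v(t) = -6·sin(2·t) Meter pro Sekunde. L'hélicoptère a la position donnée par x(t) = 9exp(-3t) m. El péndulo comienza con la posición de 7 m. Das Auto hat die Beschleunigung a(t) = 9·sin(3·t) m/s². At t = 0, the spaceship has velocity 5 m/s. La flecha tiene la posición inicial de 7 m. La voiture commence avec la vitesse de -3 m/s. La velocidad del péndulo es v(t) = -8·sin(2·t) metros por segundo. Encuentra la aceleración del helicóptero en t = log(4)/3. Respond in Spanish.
Partiendo de la posición x(t) = 9·exp(-3·t), tomamos 2 derivadas. Tomando d/dt de x(t), encontramos v(t) = -27·exp(-3·t). Derivando la velocidad, obtenemos la aceleración: a(t) = 81·exp(-3·t). Tenemos la aceleración a(t) = 81·exp(-3·t). Sustituyendo t = log(4)/3: a(log(4)/3) = 81/4.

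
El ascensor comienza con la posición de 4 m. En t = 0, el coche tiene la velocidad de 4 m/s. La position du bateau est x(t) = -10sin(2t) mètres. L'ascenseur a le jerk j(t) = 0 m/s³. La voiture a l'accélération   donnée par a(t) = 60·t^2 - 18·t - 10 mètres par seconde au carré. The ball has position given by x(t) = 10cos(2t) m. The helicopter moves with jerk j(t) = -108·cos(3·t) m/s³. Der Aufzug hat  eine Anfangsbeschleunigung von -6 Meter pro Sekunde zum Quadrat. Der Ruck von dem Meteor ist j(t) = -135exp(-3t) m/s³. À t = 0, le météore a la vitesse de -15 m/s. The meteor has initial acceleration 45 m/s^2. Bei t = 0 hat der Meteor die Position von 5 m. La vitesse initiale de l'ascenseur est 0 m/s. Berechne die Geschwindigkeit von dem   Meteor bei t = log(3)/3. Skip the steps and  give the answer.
Die Geschwindigkeit bei t = log(3)/3 ist v = -5.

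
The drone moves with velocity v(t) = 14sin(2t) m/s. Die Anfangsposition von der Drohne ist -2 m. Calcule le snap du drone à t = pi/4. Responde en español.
Debemos derivar nuestra ecuación de la velocidad v(t) = 14·sin(2·t) 3 veces. La derivada de la velocidad da la aceleración: a(t) = 28·cos(2·t). La derivada de la aceleración da la sacudida: j(t) = -56·sin(2·t). Derivando la sacudida, obtenemos el snap: s(t) = -112·cos(2·t). Tenemos el snap s(t) = -112·cos(2·t). Sustituyendo t = pi/4: s(pi/4) = 0.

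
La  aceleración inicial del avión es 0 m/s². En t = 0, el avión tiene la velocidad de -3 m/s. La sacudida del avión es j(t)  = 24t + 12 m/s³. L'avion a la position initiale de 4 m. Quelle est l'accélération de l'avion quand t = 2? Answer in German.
Ausgehend von dem Ruck j(t) = 24·t + 12, nehmen wir 1 Stammfunktion. Durch Integration von dem Ruck und Verwendung der Anfangsbedingung a(0) = 0, erhalten wir a(t) = 12·t·(t + 1). Mit a(t) = 12·t·(t + 1) und Einsetzen von t = 2, finden wir a = 72.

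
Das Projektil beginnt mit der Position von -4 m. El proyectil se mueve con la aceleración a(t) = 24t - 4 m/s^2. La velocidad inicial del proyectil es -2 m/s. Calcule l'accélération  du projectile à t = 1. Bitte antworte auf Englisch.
From the given acceleration equation a(t) = 24·t - 4, we substitute t = 1 to get a = 20.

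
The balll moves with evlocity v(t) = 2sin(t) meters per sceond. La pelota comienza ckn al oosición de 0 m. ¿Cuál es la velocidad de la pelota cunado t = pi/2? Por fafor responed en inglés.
Using v(t) = 2·sin(t) and substituting t = pi/2, we find v = 2.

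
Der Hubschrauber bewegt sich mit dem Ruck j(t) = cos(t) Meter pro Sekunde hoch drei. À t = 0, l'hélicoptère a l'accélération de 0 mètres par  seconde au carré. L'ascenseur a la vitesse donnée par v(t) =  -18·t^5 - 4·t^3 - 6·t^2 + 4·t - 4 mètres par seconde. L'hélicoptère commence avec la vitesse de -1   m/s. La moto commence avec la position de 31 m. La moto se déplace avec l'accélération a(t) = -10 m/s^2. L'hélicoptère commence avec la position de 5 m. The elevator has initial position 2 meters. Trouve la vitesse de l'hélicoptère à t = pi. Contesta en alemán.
Wir müssen unsere Gleichung für den Ruck j(t) = cos(t) 2-mal integrieren. Die Stammfunktion von dem Ruck ist die Beschleunigung. Mit a(0) = 0 erhalten wir a(t) = sin(t). Durch Integration von der Beschleunigung und Verwendung der Anfangsbedingung v(0) = -1, erhalten wir v(t) = -cos(t). Aus der Gleichung für die Geschwindigkeit v(t) = -cos(t), setzen wir t = pi ein und erhalten v = 1.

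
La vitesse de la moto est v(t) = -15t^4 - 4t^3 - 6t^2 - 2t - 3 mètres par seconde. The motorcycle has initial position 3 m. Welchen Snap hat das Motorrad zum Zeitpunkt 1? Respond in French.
Pour résoudre ceci, nous devons prendre 3 dérivées de notre équation de la vitesse v(t) = -15·t^4 - 4·t^3 - 6·t^2 - 2·t - 3. La dérivée de la vitesse donne l'accélération: a(t) = -60·t^3 - 12·t^2 - 12·t - 2. En dérivant l'accélération, nous obtenons le jerk: j(t) = -180·t^2 - 24·t - 12. En dérivant le jerk, nous obtenons le snap: s(t) = -360·t - 24. De l'équation du snap s(t) = -360·t - 24, nous substituons t = 1 pour obtenir s = -384.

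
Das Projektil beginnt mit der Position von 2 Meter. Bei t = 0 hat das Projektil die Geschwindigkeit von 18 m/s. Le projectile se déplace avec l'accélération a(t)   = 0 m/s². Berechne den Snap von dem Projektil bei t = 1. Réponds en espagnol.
Partiendo de la aceleración a(t) = 0, tomamos 2 derivadas. Derivando la aceleración, obtenemos la sacudida: j(t) = 0. Tomando d/dt de j(t), encontramos s(t) = 0. Usando s(t) = 0 y sustituyendo t = 1, encontramos s = 0.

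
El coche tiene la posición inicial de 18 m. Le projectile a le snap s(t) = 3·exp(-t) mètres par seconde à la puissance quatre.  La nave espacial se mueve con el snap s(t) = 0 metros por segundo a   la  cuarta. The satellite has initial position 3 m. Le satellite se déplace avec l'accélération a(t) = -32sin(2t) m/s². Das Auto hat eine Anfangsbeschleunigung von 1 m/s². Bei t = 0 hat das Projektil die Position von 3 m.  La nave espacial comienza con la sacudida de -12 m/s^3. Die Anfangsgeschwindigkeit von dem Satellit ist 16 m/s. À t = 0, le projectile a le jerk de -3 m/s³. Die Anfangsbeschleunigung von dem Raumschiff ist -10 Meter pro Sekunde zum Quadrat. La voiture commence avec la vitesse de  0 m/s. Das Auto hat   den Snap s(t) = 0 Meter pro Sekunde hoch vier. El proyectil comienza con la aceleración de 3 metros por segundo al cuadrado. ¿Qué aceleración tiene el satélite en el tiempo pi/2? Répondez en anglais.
Using a(t) = -32·sin(2·t) and substituting t = pi/2, we find a = 0.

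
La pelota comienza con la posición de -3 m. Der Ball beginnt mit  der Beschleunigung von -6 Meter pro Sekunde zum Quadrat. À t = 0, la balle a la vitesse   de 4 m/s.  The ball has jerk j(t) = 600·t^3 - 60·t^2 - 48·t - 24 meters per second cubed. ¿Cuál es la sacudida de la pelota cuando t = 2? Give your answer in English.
We have jerk j(t) = 600·t^3 - 60·t^2 - 48·t - 24. Substituting t = 2: j(2) = 4440.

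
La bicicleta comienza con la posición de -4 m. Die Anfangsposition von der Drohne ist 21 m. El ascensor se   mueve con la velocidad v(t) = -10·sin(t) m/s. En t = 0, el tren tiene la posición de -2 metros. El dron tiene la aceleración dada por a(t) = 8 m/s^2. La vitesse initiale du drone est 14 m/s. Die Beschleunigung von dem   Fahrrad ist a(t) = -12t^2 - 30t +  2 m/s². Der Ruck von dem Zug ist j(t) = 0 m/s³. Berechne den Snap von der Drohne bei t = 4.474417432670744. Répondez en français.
Nous devons dériver notre équation de l'accélération a(t) = 8 2 fois. En prenant d/dt de a(t), nous trouvons j(t) = 0. En prenant d/dt de j(t), nous trouvons s(t) = 0. En utilisant s(t) = 0 et en substituant t = 4.474417432670744, nous trouvons s = 0.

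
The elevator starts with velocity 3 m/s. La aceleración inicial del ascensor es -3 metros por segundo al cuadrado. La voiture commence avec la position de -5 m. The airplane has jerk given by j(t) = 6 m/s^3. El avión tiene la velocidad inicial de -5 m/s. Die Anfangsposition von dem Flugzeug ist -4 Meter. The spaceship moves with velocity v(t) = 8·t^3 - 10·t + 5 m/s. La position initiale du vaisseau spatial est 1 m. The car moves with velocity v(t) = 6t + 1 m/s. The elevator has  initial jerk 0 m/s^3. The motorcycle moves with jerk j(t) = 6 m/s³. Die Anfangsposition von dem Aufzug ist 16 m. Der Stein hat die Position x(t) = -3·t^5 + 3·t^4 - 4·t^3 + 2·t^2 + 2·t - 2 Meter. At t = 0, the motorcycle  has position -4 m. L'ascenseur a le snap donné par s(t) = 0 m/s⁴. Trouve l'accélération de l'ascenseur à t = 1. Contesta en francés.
Nous devons trouver la primitive de notre équation du snap s(t) = 0 2 fois. En intégrant le snap et en utilisant la condition initiale j(0) = 0, nous obtenons j(t) = 0. L'intégrale du jerk est l'accélération. En utilisant a(0) = -3, nous obtenons a(t) = -3. En utilisant a(t) = -3 et en substituant t = 1, nous trouvons a = -3.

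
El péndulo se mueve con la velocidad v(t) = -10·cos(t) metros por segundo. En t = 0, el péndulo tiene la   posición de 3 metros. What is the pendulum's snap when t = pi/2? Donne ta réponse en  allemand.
Wir müssen unsere Gleichung für die Geschwindigkeit v(t) = -10·cos(t) 3-mal ableiten. Mit d/dt von v(t) finden wir a(t) = 10·sin(t). Die Ableitung von der Beschleunigung ergibt den Ruck: j(t) = 10·cos(t). Mit d/dt von j(t) finden wir s(t) = -10·sin(t). Wir haben den Snap s(t) = -10·sin(t). Durch Einsetzen von t = pi/2: s(pi/2) = -10.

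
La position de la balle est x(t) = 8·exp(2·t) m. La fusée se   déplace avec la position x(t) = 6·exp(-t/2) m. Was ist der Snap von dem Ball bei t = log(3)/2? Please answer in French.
En partant de la position x(t) = 8·exp(2·t), nous prenons 4 dérivées. La dérivée de la position donne la vitesse: v(t) = 16·exp(2·t). En prenant d/dt de v(t), nous trouvons a(t) = 32·exp(2·t). La dérivée de l'accélération donne le jerk: j(t) = 64·exp(2·t). La dérivée du jerk donne le snap: s(t) = 128·exp(2·t). En utilisant s(t) = 128·exp(2·t) et en substituant t = log(3)/2, nous trouvons s = 384.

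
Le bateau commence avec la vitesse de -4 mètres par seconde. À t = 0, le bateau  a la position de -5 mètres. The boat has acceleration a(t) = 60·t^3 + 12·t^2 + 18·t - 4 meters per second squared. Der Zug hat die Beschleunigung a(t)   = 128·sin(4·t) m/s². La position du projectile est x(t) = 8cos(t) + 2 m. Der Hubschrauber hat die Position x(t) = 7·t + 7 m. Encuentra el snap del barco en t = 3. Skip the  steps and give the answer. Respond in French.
Le snap à t = 3 est s = 1104.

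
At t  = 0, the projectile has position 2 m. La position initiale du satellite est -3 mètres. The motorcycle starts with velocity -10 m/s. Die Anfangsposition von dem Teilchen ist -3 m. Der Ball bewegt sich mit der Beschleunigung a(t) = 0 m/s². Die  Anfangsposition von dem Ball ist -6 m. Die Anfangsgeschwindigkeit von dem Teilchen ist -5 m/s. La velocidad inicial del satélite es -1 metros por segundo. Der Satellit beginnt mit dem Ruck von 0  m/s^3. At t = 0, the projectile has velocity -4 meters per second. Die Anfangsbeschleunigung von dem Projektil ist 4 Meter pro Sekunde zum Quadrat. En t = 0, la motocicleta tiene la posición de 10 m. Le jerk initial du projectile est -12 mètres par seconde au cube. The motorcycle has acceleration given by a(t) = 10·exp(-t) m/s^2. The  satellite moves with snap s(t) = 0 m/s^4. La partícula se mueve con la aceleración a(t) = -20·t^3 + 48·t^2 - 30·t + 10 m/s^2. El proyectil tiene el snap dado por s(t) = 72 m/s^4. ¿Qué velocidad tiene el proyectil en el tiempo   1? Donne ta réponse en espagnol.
Para resolver esto, necesitamos tomar 3 antiderivadas de nuestra ecuación del snap s(t) = 72. Integrando el snap y usando la condición inicial j(0) = -12, obtenemos j(t) = 72·t - 12. Tomando ∫j(t)dt y aplicando a(0) = 4, encontramos a(t) = 36·t^2 - 12·t + 4. Integrando la aceleración y usando la condición inicial v(0) = -4, obtenemos v(t) = 12·t^3 - 6·t^2 + 4·t - 4. Usando v(t) = 12·t^3 - 6·t^2 + 4·t - 4 y sustituyendo t = 1, encontramos v = 6.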